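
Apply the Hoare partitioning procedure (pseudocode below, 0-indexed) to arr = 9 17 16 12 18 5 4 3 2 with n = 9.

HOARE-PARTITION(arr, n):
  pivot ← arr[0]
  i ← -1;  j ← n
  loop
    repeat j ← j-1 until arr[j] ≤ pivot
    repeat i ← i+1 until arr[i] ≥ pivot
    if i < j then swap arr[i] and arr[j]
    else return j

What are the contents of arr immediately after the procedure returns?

2 3 4 5 18 12 16 17 9

pivot=9
j stops at 8 (2), i stops at 0 (9); swap ⇒ 2 17 16 12 18 5 4 3 9
j stops at 7 (3), i stops at 1 (17); swap ⇒ 2 3 16 12 18 5 4 17 9
j stops at 6 (4), i stops at 2 (16); swap ⇒ 2 3 4 12 18 5 16 17 9
j stops at 5 (5), i stops at 3 (12); swap ⇒ 2 3 4 5 18 12 16 17 9
j stops at 3, i stops at 4; i≥j ⇒ return 3. arr=2 3 4 5 18 12 16 17 9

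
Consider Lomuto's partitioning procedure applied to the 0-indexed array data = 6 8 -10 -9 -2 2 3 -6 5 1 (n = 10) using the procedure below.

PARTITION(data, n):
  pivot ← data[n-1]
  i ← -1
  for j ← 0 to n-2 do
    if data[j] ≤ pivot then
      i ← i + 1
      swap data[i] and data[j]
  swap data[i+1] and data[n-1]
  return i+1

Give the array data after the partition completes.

pivot=1, i=-1
j=0: 6>1, skip
j=1: 8>1, skip
j=2: -10≤1, i=0, swap(0,2) ⇒ -10 8 6 -9 -2 2 3 -6 5 1
j=3: -9≤1, i=1, swap(1,3) ⇒ -10 -9 6 8 -2 2 3 -6 5 1
j=4: -2≤1, i=2, swap(2,4) ⇒ -10 -9 -2 8 6 2 3 -6 5 1
j=5: 2>1, skip
j=6: 3>1, skip
j=7: -6≤1, i=3, swap(3,7) ⇒ -10 -9 -2 -6 6 2 3 8 5 1
j=8: 5>1, skip
swap(4,9) ⇒ -10 -9 -2 -6 1 2 3 8 5 6; return 4

-10 -9 -2 -6 1 2 3 8 5 6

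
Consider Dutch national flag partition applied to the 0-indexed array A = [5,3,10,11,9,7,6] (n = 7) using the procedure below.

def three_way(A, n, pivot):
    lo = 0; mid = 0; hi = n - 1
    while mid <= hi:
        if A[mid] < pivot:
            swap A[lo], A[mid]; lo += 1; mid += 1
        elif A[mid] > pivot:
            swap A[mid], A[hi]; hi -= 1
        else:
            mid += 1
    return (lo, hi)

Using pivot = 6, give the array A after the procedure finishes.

lo=0 mid=0 hi=6
5<6: swap(0,0), lo=1 mid=1 ⇒ [5,3,10,11,9,7,6]
3<6: swap(1,1), lo=2 mid=2 ⇒ [5,3,10,11,9,7,6]
10>6: swap(2,6), hi=5 ⇒ [5,3,6,11,9,7,10]
6=6: mid=3
11>6: swap(3,5), hi=4 ⇒ [5,3,6,7,9,11,10]
7>6: swap(3,4), hi=3 ⇒ [5,3,6,9,7,11,10]
9>6: swap(3,3), hi=2 ⇒ [5,3,6,9,7,11,10]
done. lo=2 hi=2; A=[5,3,6,9,7,11,10]

[5,3,6,9,7,11,10]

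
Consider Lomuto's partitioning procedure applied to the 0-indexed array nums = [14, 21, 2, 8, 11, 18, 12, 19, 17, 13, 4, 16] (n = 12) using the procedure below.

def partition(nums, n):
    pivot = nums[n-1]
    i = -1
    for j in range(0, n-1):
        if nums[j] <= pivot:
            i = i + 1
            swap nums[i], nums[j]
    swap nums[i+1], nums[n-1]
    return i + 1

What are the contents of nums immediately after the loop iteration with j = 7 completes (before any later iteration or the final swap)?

[14, 2, 8, 11, 12, 18, 21, 19, 17, 13, 4, 16]

pivot = nums[11] = 16; i = -1
j=0: nums[0]=14 ≤ 16 → i=0, swap nums[0],nums[0] (no change) → [14, 21, 2, 8, 11, 18, 12, 19, 17, 13, 4, 16]
j=1: nums[1]=21 > 16 → no swap
j=2: nums[2]=2 ≤ 16 → i=1, swap nums[1],nums[2] → [14, 2, 21, 8, 11, 18, 12, 19, 17, 13, 4, 16]
j=3: nums[3]=8 ≤ 16 → i=2, swap nums[2],nums[3] → [14, 2, 8, 21, 11, 18, 12, 19, 17, 13, 4, 16]
j=4: nums[4]=11 ≤ 16 → i=3, swap nums[3],nums[4] → [14, 2, 8, 11, 21, 18, 12, 19, 17, 13, 4, 16]
j=5: nums[5]=18 > 16 → no swap
j=6: nums[6]=12 ≤ 16 → i=4, swap nums[4],nums[6] → [14, 2, 8, 11, 12, 18, 21, 19, 17, 13, 4, 16]
j=7: nums[7]=19 > 16 → no swap
(after j=7) nums = [14, 2, 8, 11, 12, 18, 21, 19, 17, 13, 4, 16]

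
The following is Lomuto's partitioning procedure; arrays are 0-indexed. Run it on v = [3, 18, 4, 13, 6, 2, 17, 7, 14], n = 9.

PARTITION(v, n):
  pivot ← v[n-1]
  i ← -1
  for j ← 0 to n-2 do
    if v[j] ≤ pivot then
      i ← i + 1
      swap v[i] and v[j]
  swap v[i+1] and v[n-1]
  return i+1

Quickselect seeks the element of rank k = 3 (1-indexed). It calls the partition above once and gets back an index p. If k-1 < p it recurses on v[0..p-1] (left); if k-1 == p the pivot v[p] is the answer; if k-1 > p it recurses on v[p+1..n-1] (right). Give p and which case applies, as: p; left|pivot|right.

pivot = v[8] = 14; i = -1
j=0: v[0]=3 ≤ 14 → i=0, swap v[0],v[0] (no change) → [3, 18, 4, 13, 6, 2, 17, 7, 14]
j=1: v[1]=18 > 14 → no swap
j=2: v[2]=4 ≤ 14 → i=1, swap v[1],v[2] → [3, 4, 18, 13, 6, 2, 17, 7, 14]
j=3: v[3]=13 ≤ 14 → i=2, swap v[2],v[3] → [3, 4, 13, 18, 6, 2, 17, 7, 14]
j=4: v[4]=6 ≤ 14 → i=3, swap v[3],v[4] → [3, 4, 13, 6, 18, 2, 17, 7, 14]
j=5: v[5]=2 ≤ 14 → i=4, swap v[4],v[5] → [3, 4, 13, 6, 2, 18, 17, 7, 14]
j=6: v[6]=17 > 14 → no swap
j=7: v[7]=7 ≤ 14 → i=5, swap v[5],v[7] → [3, 4, 13, 6, 2, 7, 17, 18, 14]
final swap v[6],v[8] → [3, 4, 13, 6, 2, 7, 14, 18, 17]; return 6
p = 6; k-1 = 2 < 6 ⇒ left

6; left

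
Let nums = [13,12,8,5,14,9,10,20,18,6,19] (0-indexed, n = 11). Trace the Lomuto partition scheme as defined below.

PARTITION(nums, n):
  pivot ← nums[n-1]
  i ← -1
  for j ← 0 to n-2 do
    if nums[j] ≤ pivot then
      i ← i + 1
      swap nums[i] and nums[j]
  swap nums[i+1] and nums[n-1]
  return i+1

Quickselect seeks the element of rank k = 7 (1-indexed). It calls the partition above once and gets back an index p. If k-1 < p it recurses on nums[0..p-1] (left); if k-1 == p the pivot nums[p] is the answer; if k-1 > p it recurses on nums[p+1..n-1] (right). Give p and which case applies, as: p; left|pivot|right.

pivot = nums[10] = 19; i = -1
j=0: nums[0]=13 ≤ 19 → i=0, swap nums[0],nums[0] (no change) → [13,12,8,5,14,9,10,20,18,6,19]
j=1: nums[1]=12 ≤ 19 → i=1, swap nums[1],nums[1] (no change) → [13,12,8,5,14,9,10,20,18,6,19]
j=2: nums[2]=8 ≤ 19 → i=2, swap nums[2],nums[2] (no change) → [13,12,8,5,14,9,10,20,18,6,19]
j=3: nums[3]=5 ≤ 19 → i=3, swap nums[3],nums[3] (no change) → [13,12,8,5,14,9,10,20,18,6,19]
j=4: nums[4]=14 ≤ 19 → i=4, swap nums[4],nums[4] (no change) → [13,12,8,5,14,9,10,20,18,6,19]
j=5: nums[5]=9 ≤ 19 → i=5, swap nums[5],nums[5] (no change) → [13,12,8,5,14,9,10,20,18,6,19]
j=6: nums[6]=10 ≤ 19 → i=6, swap nums[6],nums[6] (no change) → [13,12,8,5,14,9,10,20,18,6,19]
j=7: nums[7]=20 > 19 → no swap
j=8: nums[8]=18 ≤ 19 → i=7, swap nums[7],nums[8] → [13,12,8,5,14,9,10,18,20,6,19]
j=9: nums[9]=6 ≤ 19 → i=8, swap nums[8],nums[9] → [13,12,8,5,14,9,10,18,6,20,19]
final swap nums[9],nums[10] → [13,12,8,5,14,9,10,18,6,19,20]; return 9
p = 9; k-1 = 6 < 9 ⇒ left

9; left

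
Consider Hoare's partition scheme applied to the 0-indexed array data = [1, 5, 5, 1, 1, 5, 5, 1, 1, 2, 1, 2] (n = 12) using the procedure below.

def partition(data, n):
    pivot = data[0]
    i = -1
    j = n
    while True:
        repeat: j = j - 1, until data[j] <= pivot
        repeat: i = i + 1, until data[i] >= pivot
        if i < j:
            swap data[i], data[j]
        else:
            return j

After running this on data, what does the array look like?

[1, 1, 1, 1, 1, 5, 5, 5, 5, 2, 1, 2]

pivot = data[0] = 1; i = -1, j = 12
j→10 (data[10]=1≤1), i→0 (data[0]=1≥1); i<j, swap → [1, 5, 5, 1, 1, 5, 5, 1, 1, 2, 1, 2]
j→8 (data[8]=1≤1), i→1 (data[1]=5≥1); i<j, swap → [1, 1, 5, 1, 1, 5, 5, 1, 5, 2, 1, 2]
j→7 (data[7]=1≤1), i→2 (data[2]=5≥1); i<j, swap → [1, 1, 1, 1, 1, 5, 5, 5, 5, 2, 1, 2]
j→4 (data[4]=1≤1), i→3 (data[3]=1≥1); i<j, swap → [1, 1, 1, 1, 1, 5, 5, 5, 5, 2, 1, 2]
j→3, i→4; i≥j, return j=3. data = [1, 1, 1, 1, 1, 5, 5, 5, 5, 2, 1, 2]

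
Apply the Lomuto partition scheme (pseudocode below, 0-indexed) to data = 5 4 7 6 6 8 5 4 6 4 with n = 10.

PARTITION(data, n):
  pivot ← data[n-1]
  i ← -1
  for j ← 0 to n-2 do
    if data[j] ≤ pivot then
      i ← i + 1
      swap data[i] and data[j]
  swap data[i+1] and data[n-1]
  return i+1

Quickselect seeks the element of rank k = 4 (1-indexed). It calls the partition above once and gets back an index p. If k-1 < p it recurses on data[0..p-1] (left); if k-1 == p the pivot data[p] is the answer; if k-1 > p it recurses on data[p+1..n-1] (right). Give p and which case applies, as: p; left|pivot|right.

2; right

pivot=4, i=-1
j=0: 5>4, skip
j=1: 4≤4, i=0, swap(0,1) ⇒ 4 5 7 6 6 8 5 4 6 4
j=2: 7>4, skip
j=3: 6>4, skip
j=4: 6>4, skip
j=5: 8>4, skip
j=6: 5>4, skip
j=7: 4≤4, i=1, swap(1,7) ⇒ 4 4 7 6 6 8 5 5 6 4
j=8: 6>4, skip
swap(2,9) ⇒ 4 4 4 6 6 8 5 5 6 7; return 2
p = 2; k-1 = 3 > 2 ⇒ right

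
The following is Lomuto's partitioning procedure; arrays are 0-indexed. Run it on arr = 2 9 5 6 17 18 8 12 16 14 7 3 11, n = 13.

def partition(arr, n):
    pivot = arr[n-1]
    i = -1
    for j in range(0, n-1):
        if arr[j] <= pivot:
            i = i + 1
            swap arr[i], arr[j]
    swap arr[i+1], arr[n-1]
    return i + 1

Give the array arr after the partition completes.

pivot = arr[12] = 11; i = -1
j=0: arr[0]=2 ≤ 11 → i=0, swap arr[0],arr[0] (no change) → 2 9 5 6 17 18 8 12 16 14 7 3 11
j=1: arr[1]=9 ≤ 11 → i=1, swap arr[1],arr[1] (no change) → 2 9 5 6 17 18 8 12 16 14 7 3 11
j=2: arr[2]=5 ≤ 11 → i=2, swap arr[2],arr[2] (no change) → 2 9 5 6 17 18 8 12 16 14 7 3 11
j=3: arr[3]=6 ≤ 11 → i=3, swap arr[3],arr[3] (no change) → 2 9 5 6 17 18 8 12 16 14 7 3 11
j=4: arr[4]=17 > 11 → no swap
j=5: arr[5]=18 > 11 → no swap
j=6: arr[6]=8 ≤ 11 → i=4, swap arr[4],arr[6] → 2 9 5 6 8 18 17 12 16 14 7 3 11
j=7: arr[7]=12 > 11 → no swap
j=8: arr[8]=16 > 11 → no swap
j=9: arr[9]=14 > 11 → no swap
j=10: arr[10]=7 ≤ 11 → i=5, swap arr[5],arr[10] → 2 9 5 6 8 7 17 12 16 14 18 3 11
j=11: arr[11]=3 ≤ 11 → i=6, swap arr[6],arr[11] → 2 9 5 6 8 7 3 12 16 14 18 17 11
final swap arr[7],arr[12] → 2 9 5 6 8 7 3 11 16 14 18 17 12; return 7

2 9 5 6 8 7 3 11 16 14 18 17 12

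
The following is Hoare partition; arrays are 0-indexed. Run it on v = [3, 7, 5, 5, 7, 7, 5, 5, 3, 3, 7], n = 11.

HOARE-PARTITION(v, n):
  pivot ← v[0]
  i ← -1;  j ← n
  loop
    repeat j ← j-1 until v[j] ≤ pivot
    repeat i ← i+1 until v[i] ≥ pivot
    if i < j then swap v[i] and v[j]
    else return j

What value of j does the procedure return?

pivot = v[0] = 3; i = -1, j = 11
j→9 (v[9]=3≤3), i→0 (v[0]=3≥3); i<j, swap → [3, 7, 5, 5, 7, 7, 5, 5, 3, 3, 7]
j→8 (v[8]=3≤3), i→1 (v[1]=7≥3); i<j, swap → [3, 3, 5, 5, 7, 7, 5, 5, 7, 3, 7]
j→1, i→2; i≥j, return j=1. v = [3, 3, 5, 5, 7, 7, 5, 5, 7, 3, 7]

1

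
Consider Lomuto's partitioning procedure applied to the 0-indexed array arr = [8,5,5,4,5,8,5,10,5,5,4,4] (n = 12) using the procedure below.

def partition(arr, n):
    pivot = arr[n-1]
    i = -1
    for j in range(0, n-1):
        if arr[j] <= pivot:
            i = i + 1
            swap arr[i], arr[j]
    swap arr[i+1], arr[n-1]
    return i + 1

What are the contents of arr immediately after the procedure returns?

[4,4,4,8,5,8,5,10,5,5,5,5]

pivot=4, i=-1
j=0: 8>4, skip
j=1: 5>4, skip
j=2: 5>4, skip
j=3: 4≤4, i=0, swap(0,3) ⇒ [4,5,5,8,5,8,5,10,5,5,4,4]
j=4: 5>4, skip
j=5: 8>4, skip
j=6: 5>4, skip
j=7: 10>4, skip
j=8: 5>4, skip
j=9: 5>4, skip
j=10: 4≤4, i=1, swap(1,10) ⇒ [4,4,5,8,5,8,5,10,5,5,5,4]
swap(2,11) ⇒ [4,4,4,8,5,8,5,10,5,5,5,5]; return 2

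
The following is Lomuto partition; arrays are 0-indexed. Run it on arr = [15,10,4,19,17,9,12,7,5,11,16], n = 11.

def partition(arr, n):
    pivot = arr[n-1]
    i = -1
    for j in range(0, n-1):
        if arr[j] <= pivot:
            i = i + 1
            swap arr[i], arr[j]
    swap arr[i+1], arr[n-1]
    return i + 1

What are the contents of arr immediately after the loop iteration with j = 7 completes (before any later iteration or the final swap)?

[15,10,4,9,12,7,17,19,5,11,16]

pivot = arr[10] = 16; i = -1
j=0: arr[0]=15 ≤ 16 → i=0, swap arr[0],arr[0] (no change) → [15,10,4,19,17,9,12,7,5,11,16]
j=1: arr[1]=10 ≤ 16 → i=1, swap arr[1],arr[1] (no change) → [15,10,4,19,17,9,12,7,5,11,16]
j=2: arr[2]=4 ≤ 16 → i=2, swap arr[2],arr[2] (no change) → [15,10,4,19,17,9,12,7,5,11,16]
j=3: arr[3]=19 > 16 → no swap
j=4: arr[4]=17 > 16 → no swap
j=5: arr[5]=9 ≤ 16 → i=3, swap arr[3],arr[5] → [15,10,4,9,17,19,12,7,5,11,16]
j=6: arr[6]=12 ≤ 16 → i=4, swap arr[4],arr[6] → [15,10,4,9,12,19,17,7,5,11,16]
j=7: arr[7]=7 ≤ 16 → i=5, swap arr[5],arr[7] → [15,10,4,9,12,7,17,19,5,11,16]
(after j=7) arr = [15,10,4,9,12,7,17,19,5,11,16]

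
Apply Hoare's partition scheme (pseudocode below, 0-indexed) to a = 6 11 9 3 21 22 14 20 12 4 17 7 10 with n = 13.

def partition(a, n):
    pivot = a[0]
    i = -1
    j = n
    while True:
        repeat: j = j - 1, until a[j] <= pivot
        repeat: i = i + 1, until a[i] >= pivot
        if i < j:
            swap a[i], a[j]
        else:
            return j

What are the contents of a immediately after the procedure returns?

pivot=6
j stops at 9 (4), i stops at 0 (6); swap ⇒ 4 11 9 3 21 22 14 20 12 6 17 7 10
j stops at 3 (3), i stops at 1 (11); swap ⇒ 4 3 9 11 21 22 14 20 12 6 17 7 10
j stops at 1, i stops at 2; i≥j ⇒ return 1. a=4 3 9 11 21 22 14 20 12 6 17 7 10

4 3 9 11 21 22 14 20 12 6 17 7 10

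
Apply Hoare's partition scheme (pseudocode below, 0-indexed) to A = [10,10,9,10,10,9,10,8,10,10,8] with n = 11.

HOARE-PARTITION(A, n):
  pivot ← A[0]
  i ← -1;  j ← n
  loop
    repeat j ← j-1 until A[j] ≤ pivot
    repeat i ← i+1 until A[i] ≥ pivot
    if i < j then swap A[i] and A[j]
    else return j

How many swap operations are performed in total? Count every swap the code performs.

pivot=10
j stops at 10 (8), i stops at 0 (10); swap ⇒ [8,10,9,10,10,9,10,8,10,10,10]
j stops at 9 (10), i stops at 1 (10); swap ⇒ [8,10,9,10,10,9,10,8,10,10,10]
j stops at 8 (10), i stops at 3 (10); swap ⇒ [8,10,9,10,10,9,10,8,10,10,10]
j stops at 7 (8), i stops at 4 (10); swap ⇒ [8,10,9,10,8,9,10,10,10,10,10]
j stops at 6, i stops at 6; i≥j ⇒ return 6. A=[8,10,9,10,8,9,10,10,10,10,10]

4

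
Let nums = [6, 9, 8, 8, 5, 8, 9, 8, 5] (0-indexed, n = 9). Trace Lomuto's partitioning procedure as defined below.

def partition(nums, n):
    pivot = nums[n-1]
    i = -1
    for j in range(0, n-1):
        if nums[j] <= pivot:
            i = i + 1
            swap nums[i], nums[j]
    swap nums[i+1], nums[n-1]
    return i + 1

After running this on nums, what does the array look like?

[5, 5, 8, 8, 6, 8, 9, 8, 9]

pivot = nums[8] = 5; i = -1
j=0: nums[0]=6 > 5 → no swap
j=1: nums[1]=9 > 5 → no swap
j=2: nums[2]=8 > 5 → no swap
j=3: nums[3]=8 > 5 → no swap
j=4: nums[4]=5 ≤ 5 → i=0, swap nums[0],nums[4] → [5, 9, 8, 8, 6, 8, 9, 8, 5]
j=5: nums[5]=8 > 5 → no swap
j=6: nums[6]=9 > 5 → no swap
j=7: nums[7]=8 > 5 → no swap
final swap nums[1],nums[8] → [5, 5, 8, 8, 6, 8, 9, 8, 9]; return 1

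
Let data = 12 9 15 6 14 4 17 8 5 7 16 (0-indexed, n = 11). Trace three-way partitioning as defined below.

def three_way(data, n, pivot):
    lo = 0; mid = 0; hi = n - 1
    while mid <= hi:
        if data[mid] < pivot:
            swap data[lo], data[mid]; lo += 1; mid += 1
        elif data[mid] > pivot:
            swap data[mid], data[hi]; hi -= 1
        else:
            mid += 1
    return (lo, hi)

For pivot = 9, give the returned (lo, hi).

pivot = 9; lo=0, mid=0, hi=10
data[mid]=12>9: swap data[0],data[10]; hi=9 → 16 9 15 6 14 4 17 8 5 7 12
data[mid]=16>9: swap data[0],data[9]; hi=8 → 7 9 15 6 14 4 17 8 5 16 12
data[mid]=7<9: swap data[0],data[0]; lo=1,mid=1 → 7 9 15 6 14 4 17 8 5 16 12
data[mid]=9=9: mid=2
data[mid]=15>9: swap data[2],data[8]; hi=7 → 7 9 5 6 14 4 17 8 15 16 12
data[mid]=5<9: swap data[1],data[2]; lo=2,mid=3 → 7 5 9 6 14 4 17 8 15 16 12
data[mid]=6<9: swap data[2],data[3]; lo=3,mid=4 → 7 5 6 9 14 4 17 8 15 16 12
data[mid]=14>9: swap data[4],data[7]; hi=6 → 7 5 6 9 8 4 17 14 15 16 12
data[mid]=8<9: swap data[3],data[4]; lo=4,mid=5 → 7 5 6 8 9 4 17 14 15 16 12
data[mid]=4<9: swap data[4],data[5]; lo=5,mid=6 → 7 5 6 8 4 9 17 14 15 16 12
data[mid]=17>9: swap data[6],data[6]; hi=5 → 7 5 6 8 4 9 17 14 15 16 12
end: lo=5, hi=5; data = 7 5 6 8 4 9 17 14 15 16 12

(5, 5)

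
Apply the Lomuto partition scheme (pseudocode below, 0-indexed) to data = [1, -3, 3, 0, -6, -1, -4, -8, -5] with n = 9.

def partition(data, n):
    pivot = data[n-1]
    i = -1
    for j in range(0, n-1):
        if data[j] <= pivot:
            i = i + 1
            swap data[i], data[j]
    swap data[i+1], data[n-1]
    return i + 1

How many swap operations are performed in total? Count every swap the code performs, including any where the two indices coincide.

3

pivot=-5, i=-1
j=0: 1>-5, skip
j=1: -3>-5, skip
j=2: 3>-5, skip
j=3: 0>-5, skip
j=4: -6≤-5, i=0, swap(0,4) ⇒ [-6, -3, 3, 0, 1, -1, -4, -8, -5]
j=5: -1>-5, skip
j=6: -4>-5, skip
j=7: -8≤-5, i=1, swap(1,7) ⇒ [-6, -8, 3, 0, 1, -1, -4, -3, -5]
swap(2,8) ⇒ [-6, -8, -5, 0, 1, -1, -4, -3, 3]; return 2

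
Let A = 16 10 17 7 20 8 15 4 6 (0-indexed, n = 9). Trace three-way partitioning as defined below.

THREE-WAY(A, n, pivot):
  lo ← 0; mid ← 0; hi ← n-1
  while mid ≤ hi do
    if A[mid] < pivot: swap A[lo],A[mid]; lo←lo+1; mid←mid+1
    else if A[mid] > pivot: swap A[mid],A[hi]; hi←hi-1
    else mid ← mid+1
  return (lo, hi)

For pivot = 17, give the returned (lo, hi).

(7, 7)

pivot = 17; lo=0, mid=0, hi=8
A[mid]=16<17: swap A[0],A[0]; lo=1,mid=1 → 16 10 17 7 20 8 15 4 6
A[mid]=10<17: swap A[1],A[1]; lo=2,mid=2 → 16 10 17 7 20 8 15 4 6
A[mid]=17=17: mid=3
A[mid]=7<17: swap A[2],A[3]; lo=3,mid=4 → 16 10 7 17 20 8 15 4 6
A[mid]=20>17: swap A[4],A[8]; hi=7 → 16 10 7 17 6 8 15 4 20
A[mid]=6<17: swap A[3],A[4]; lo=4,mid=5 → 16 10 7 6 17 8 15 4 20
A[mid]=8<17: swap A[4],A[5]; lo=5,mid=6 → 16 10 7 6 8 17 15 4 20
A[mid]=15<17: swap A[5],A[6]; lo=6,mid=7 → 16 10 7 6 8 15 17 4 20
A[mid]=4<17: swap A[6],A[7]; lo=7,mid=8 → 16 10 7 6 8 15 4 17 20
end: lo=7, hi=7; A = 16 10 7 6 8 15 4 17 20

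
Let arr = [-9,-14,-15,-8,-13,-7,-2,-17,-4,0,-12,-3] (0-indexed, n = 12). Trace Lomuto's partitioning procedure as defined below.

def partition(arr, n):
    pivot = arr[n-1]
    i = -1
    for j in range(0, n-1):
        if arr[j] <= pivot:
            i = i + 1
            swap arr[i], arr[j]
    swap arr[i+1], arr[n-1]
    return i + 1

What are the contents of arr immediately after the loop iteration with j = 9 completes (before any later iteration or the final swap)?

pivot=-3, i=-1
j=0: -9≤-3, i=0, swap(0,0) ⇒ [-9,-14,-15,-8,-13,-7,-2,-17,-4,0,-12,-3]
j=1: -14≤-3, i=1, swap(1,1) ⇒ [-9,-14,-15,-8,-13,-7,-2,-17,-4,0,-12,-3]
j=2: -15≤-3, i=2, swap(2,2) ⇒ [-9,-14,-15,-8,-13,-7,-2,-17,-4,0,-12,-3]
j=3: -8≤-3, i=3, swap(3,3) ⇒ [-9,-14,-15,-8,-13,-7,-2,-17,-4,0,-12,-3]
j=4: -13≤-3, i=4, swap(4,4) ⇒ [-9,-14,-15,-8,-13,-7,-2,-17,-4,0,-12,-3]
j=5: -7≤-3, i=5, swap(5,5) ⇒ [-9,-14,-15,-8,-13,-7,-2,-17,-4,0,-12,-3]
j=6: -2>-3, skip
j=7: -17≤-3, i=6, swap(6,7) ⇒ [-9,-14,-15,-8,-13,-7,-17,-2,-4,0,-12,-3]
j=8: -4≤-3, i=7, swap(7,8) ⇒ [-9,-14,-15,-8,-13,-7,-17,-4,-2,0,-12,-3]
j=9: 0>-3, skip
(after j=9) arr = [-9,-14,-15,-8,-13,-7,-17,-4,-2,0,-12,-3]

[-9,-14,-15,-8,-13,-7,-17,-4,-2,0,-12,-3]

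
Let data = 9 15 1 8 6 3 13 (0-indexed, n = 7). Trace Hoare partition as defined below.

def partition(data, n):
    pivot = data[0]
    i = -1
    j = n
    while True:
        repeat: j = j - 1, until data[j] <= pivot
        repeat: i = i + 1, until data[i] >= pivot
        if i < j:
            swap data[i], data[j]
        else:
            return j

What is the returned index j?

3

pivot=9
j stops at 5 (3), i stops at 0 (9); swap ⇒ 3 15 1 8 6 9 13
j stops at 4 (6), i stops at 1 (15); swap ⇒ 3 6 1 8 15 9 13
j stops at 3, i stops at 4; i≥j ⇒ return 3. data=3 6 1 8 15 9 13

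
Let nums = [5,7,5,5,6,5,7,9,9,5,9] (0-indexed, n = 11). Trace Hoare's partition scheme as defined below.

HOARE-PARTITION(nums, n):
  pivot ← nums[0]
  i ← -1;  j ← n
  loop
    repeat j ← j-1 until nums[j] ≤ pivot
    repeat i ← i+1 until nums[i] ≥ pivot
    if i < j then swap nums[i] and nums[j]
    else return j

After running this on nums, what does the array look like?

pivot=5
j stops at 9 (5), i stops at 0 (5); swap ⇒ [5,7,5,5,6,5,7,9,9,5,9]
j stops at 5 (5), i stops at 1 (7); swap ⇒ [5,5,5,5,6,7,7,9,9,5,9]
j stops at 3 (5), i stops at 2 (5); swap ⇒ [5,5,5,5,6,7,7,9,9,5,9]
j stops at 2, i stops at 3; i≥j ⇒ return 2. nums=[5,5,5,5,6,7,7,9,9,5,9]

[5,5,5,5,6,7,7,9,9,5,9]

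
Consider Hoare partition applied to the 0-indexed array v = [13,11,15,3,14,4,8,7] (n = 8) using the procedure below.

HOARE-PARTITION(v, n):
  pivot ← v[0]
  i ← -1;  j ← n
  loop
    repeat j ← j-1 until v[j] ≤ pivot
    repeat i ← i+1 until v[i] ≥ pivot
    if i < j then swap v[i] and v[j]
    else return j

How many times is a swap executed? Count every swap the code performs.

pivot=13
j stops at 7 (7), i stops at 0 (13); swap ⇒ [7,11,15,3,14,4,8,13]
j stops at 6 (8), i stops at 2 (15); swap ⇒ [7,11,8,3,14,4,15,13]
j stops at 5 (4), i stops at 4 (14); swap ⇒ [7,11,8,3,4,14,15,13]
j stops at 4, i stops at 5; i≥j ⇒ return 4. v=[7,11,8,3,4,14,15,13]

3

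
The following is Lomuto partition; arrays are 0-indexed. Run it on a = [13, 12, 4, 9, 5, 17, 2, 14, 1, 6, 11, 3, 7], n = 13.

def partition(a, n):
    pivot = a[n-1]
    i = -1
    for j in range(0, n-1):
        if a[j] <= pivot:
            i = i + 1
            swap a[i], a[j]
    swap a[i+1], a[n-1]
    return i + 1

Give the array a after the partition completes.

[4, 5, 2, 1, 6, 3, 7, 14, 9, 12, 11, 17, 13]

pivot=7, i=-1
j=0: 13>7, skip
j=1: 12>7, skip
j=2: 4≤7, i=0, swap(0,2) ⇒ [4, 12, 13, 9, 5, 17, 2, 14, 1, 6, 11, 3, 7]
j=3: 9>7, skip
j=4: 5≤7, i=1, swap(1,4) ⇒ [4, 5, 13, 9, 12, 17, 2, 14, 1, 6, 11, 3, 7]
j=5: 17>7, skip
j=6: 2≤7, i=2, swap(2,6) ⇒ [4, 5, 2, 9, 12, 17, 13, 14, 1, 6, 11, 3, 7]
j=7: 14>7, skip
j=8: 1≤7, i=3, swap(3,8) ⇒ [4, 5, 2, 1, 12, 17, 13, 14, 9, 6, 11, 3, 7]
j=9: 6≤7, i=4, swap(4,9) ⇒ [4, 5, 2, 1, 6, 17, 13, 14, 9, 12, 11, 3, 7]
j=10: 11>7, skip
j=11: 3≤7, i=5, swap(5,11) ⇒ [4, 5, 2, 1, 6, 3, 13, 14, 9, 12, 11, 17, 7]
swap(6,12) ⇒ [4, 5, 2, 1, 6, 3, 7, 14, 9, 12, 11, 17, 13]; return 6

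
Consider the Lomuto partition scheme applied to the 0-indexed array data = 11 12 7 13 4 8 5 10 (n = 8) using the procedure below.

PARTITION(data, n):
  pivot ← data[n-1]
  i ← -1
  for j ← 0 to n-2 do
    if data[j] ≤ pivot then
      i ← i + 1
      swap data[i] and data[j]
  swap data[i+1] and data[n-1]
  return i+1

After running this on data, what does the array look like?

7 4 8 5 10 11 13 12

pivot=10, i=-1
j=0: 11>10, skip
j=1: 12>10, skip
j=2: 7≤10, i=0, swap(0,2) ⇒ 7 12 11 13 4 8 5 10
j=3: 13>10, skip
j=4: 4≤10, i=1, swap(1,4) ⇒ 7 4 11 13 12 8 5 10
j=5: 8≤10, i=2, swap(2,5) ⇒ 7 4 8 13 12 11 5 10
j=6: 5≤10, i=3, swap(3,6) ⇒ 7 4 8 5 12 11 13 10
swap(4,7) ⇒ 7 4 8 5 10 11 13 12; return 4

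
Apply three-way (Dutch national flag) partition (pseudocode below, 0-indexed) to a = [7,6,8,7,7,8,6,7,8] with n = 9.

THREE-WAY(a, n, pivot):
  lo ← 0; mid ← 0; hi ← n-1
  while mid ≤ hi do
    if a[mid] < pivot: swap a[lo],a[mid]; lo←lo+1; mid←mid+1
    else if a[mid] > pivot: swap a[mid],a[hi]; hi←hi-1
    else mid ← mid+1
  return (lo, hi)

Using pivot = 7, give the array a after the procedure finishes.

lo=0 mid=0 hi=8
7=7: mid=1
6<7: swap(0,1), lo=1 mid=2 ⇒ [6,7,8,7,7,8,6,7,8]
8>7: swap(2,8), hi=7 ⇒ [6,7,8,7,7,8,6,7,8]
8>7: swap(2,7), hi=6 ⇒ [6,7,7,7,7,8,6,8,8]
7=7: mid=3
7=7: mid=4
7=7: mid=5
8>7: swap(5,6), hi=5 ⇒ [6,7,7,7,7,6,8,8,8]
6<7: swap(1,5), lo=2 mid=6 ⇒ [6,6,7,7,7,7,8,8,8]
done. lo=2 hi=5; a=[6,6,7,7,7,7,8,8,8]

[6,6,7,7,7,7,8,8,8]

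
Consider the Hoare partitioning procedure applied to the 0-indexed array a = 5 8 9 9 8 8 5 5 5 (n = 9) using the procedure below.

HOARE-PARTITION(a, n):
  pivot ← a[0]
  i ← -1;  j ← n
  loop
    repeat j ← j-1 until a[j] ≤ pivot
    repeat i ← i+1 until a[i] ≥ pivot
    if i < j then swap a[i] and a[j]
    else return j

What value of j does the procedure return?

pivot = a[0] = 5; i = -1, j = 9
j→8 (a[8]=5≤5), i→0 (a[0]=5≥5); i<j, swap → 5 8 9 9 8 8 5 5 5
j→7 (a[7]=5≤5), i→1 (a[1]=8≥5); i<j, swap → 5 5 9 9 8 8 5 8 5
j→6 (a[6]=5≤5), i→2 (a[2]=9≥5); i<j, swap → 5 5 5 9 8 8 9 8 5
j→2, i→3; i≥j, return j=2. a = 5 5 5 9 8 8 9 8 5

2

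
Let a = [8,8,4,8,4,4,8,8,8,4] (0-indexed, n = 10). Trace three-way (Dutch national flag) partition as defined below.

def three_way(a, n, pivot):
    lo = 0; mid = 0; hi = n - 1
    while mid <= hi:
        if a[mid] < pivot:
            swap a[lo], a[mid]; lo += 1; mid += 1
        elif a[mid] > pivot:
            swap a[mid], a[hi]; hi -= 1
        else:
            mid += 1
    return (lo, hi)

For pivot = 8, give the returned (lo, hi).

(4, 9)

pivot = 8; lo=0, mid=0, hi=9
a[mid]=8=8: mid=1
a[mid]=8=8: mid=2
a[mid]=4<8: swap a[0],a[2]; lo=1,mid=3 → [4,8,8,8,4,4,8,8,8,4]
a[mid]=8=8: mid=4
a[mid]=4<8: swap a[1],a[4]; lo=2,mid=5 → [4,4,8,8,8,4,8,8,8,4]
a[mid]=4<8: swap a[2],a[5]; lo=3,mid=6 → [4,4,4,8,8,8,8,8,8,4]
a[mid]=8=8: mid=7
a[mid]=8=8: mid=8
a[mid]=8=8: mid=9
a[mid]=4<8: swap a[3],a[9]; lo=4,mid=10 → [4,4,4,4,8,8,8,8,8,8]
end: lo=4, hi=9; a = [4,4,4,4,8,8,8,8,8,8]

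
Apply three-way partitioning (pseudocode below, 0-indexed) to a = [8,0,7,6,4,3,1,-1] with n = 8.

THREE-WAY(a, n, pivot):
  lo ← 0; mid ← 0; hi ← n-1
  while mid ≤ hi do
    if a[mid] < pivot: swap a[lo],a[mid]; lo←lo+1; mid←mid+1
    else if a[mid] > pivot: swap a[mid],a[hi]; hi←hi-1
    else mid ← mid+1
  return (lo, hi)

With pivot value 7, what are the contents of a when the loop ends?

[-1,0,6,4,3,1,7,8]

pivot = 7; lo=0, mid=0, hi=7
a[mid]=8>7: swap a[0],a[7]; hi=6 → [-1,0,7,6,4,3,1,8]
a[mid]=-1<7: swap a[0],a[0]; lo=1,mid=1 → [-1,0,7,6,4,3,1,8]
a[mid]=0<7: swap a[1],a[1]; lo=2,mid=2 → [-1,0,7,6,4,3,1,8]
a[mid]=7=7: mid=3
a[mid]=6<7: swap a[2],a[3]; lo=3,mid=4 → [-1,0,6,7,4,3,1,8]
a[mid]=4<7: swap a[3],a[4]; lo=4,mid=5 → [-1,0,6,4,7,3,1,8]
a[mid]=3<7: swap a[4],a[5]; lo=5,mid=6 → [-1,0,6,4,3,7,1,8]
a[mid]=1<7: swap a[5],a[6]; lo=6,mid=7 → [-1,0,6,4,3,1,7,8]
end: lo=6, hi=6; a = [-1,0,6,4,3,1,7,8]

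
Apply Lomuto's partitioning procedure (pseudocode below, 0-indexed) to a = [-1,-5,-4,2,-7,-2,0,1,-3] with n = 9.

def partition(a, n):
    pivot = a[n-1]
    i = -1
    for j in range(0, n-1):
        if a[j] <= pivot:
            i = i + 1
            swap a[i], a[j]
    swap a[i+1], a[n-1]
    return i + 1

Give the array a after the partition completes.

[-5,-4,-7,-3,-1,-2,0,1,2]

pivot = a[8] = -3; i = -1
j=0: a[0]=-1 > -3 → no swap
j=1: a[1]=-5 ≤ -3 → i=0, swap a[0],a[1] → [-5,-1,-4,2,-7,-2,0,1,-3]
j=2: a[2]=-4 ≤ -3 → i=1, swap a[1],a[2] → [-5,-4,-1,2,-7,-2,0,1,-3]
j=3: a[3]=2 > -3 → no swap
j=4: a[4]=-7 ≤ -3 → i=2, swap a[2],a[4] → [-5,-4,-7,2,-1,-2,0,1,-3]
j=5: a[5]=-2 > -3 → no swap
j=6: a[6]=0 > -3 → no swap
j=7: a[7]=1 > -3 → no swap
final swap a[3],a[8] → [-5,-4,-7,-3,-1,-2,0,1,2]; return 3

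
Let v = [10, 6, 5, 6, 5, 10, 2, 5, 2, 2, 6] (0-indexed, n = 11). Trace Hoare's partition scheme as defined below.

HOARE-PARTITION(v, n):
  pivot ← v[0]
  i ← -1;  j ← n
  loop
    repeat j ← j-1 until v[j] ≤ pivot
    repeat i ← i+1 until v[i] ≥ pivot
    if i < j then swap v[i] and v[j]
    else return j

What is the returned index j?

pivot = v[0] = 10; i = -1, j = 11
j→10 (v[10]=6≤10), i→0 (v[0]=10≥10); i<j, swap → [6, 6, 5, 6, 5, 10, 2, 5, 2, 2, 10]
j→9 (v[9]=2≤10), i→5 (v[5]=10≥10); i<j, swap → [6, 6, 5, 6, 5, 2, 2, 5, 2, 10, 10]
j→8, i→9; i≥j, return j=8. v = [6, 6, 5, 6, 5, 2, 2, 5, 2, 10, 10]

8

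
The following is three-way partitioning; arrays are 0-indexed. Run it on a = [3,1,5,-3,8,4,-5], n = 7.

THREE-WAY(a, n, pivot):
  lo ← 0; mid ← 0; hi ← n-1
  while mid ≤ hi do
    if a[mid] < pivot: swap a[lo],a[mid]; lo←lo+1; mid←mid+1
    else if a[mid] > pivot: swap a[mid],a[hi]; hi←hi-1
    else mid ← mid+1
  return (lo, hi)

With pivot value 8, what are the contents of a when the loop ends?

pivot = 8; lo=0, mid=0, hi=6
a[mid]=3<8: swap a[0],a[0]; lo=1,mid=1 → [3,1,5,-3,8,4,-5]
a[mid]=1<8: swap a[1],a[1]; lo=2,mid=2 → [3,1,5,-3,8,4,-5]
a[mid]=5<8: swap a[2],a[2]; lo=3,mid=3 → [3,1,5,-3,8,4,-5]
a[mid]=-3<8: swap a[3],a[3]; lo=4,mid=4 → [3,1,5,-3,8,4,-5]
a[mid]=8=8: mid=5
a[mid]=4<8: swap a[4],a[5]; lo=5,mid=6 → [3,1,5,-3,4,8,-5]
a[mid]=-5<8: swap a[5],a[6]; lo=6,mid=7 → [3,1,5,-3,4,-5,8]
end: lo=6, hi=6; a = [3,1,5,-3,4,-5,8]

[3,1,5,-3,4,-5,8]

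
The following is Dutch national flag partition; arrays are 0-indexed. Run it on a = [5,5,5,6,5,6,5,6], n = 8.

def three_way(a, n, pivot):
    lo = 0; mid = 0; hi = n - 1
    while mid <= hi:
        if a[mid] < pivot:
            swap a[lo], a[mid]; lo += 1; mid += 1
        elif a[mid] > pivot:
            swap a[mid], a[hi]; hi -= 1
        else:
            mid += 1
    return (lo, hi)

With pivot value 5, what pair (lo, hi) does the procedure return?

(0, 4)

pivot = 5; lo=0, mid=0, hi=7
a[mid]=5=5: mid=1
a[mid]=5=5: mid=2
a[mid]=5=5: mid=3
a[mid]=6>5: swap a[3],a[7]; hi=6 → [5,5,5,6,5,6,5,6]
a[mid]=6>5: swap a[3],a[6]; hi=5 → [5,5,5,5,5,6,6,6]
a[mid]=5=5: mid=4
a[mid]=5=5: mid=5
a[mid]=6>5: swap a[5],a[5]; hi=4 → [5,5,5,5,5,6,6,6]
end: lo=0, hi=4; a = [5,5,5,5,5,6,6,6]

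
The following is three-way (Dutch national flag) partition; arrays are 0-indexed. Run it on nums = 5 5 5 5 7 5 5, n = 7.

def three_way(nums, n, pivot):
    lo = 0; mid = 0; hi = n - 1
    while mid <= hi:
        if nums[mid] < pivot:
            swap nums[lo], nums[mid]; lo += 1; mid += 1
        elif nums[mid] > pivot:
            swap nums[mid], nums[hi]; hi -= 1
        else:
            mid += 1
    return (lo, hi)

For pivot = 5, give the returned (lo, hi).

(0, 5)

lo=0 mid=0 hi=6
5=5: mid=1
5=5: mid=2
5=5: mid=3
5=5: mid=4
7>5: swap(4,6), hi=5 ⇒ 5 5 5 5 5 5 7
5=5: mid=5
5=5: mid=6
done. lo=0 hi=5; nums=5 5 5 5 5 5 7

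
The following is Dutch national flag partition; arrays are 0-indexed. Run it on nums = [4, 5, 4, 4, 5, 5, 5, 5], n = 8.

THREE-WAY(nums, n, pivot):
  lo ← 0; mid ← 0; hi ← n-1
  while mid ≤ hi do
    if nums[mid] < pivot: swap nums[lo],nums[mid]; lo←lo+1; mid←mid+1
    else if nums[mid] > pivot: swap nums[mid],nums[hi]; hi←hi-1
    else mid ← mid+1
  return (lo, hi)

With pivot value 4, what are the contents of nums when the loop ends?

[4, 4, 4, 5, 5, 5, 5, 5]

pivot = 4; lo=0, mid=0, hi=7
nums[mid]=4=4: mid=1
nums[mid]=5>4: swap nums[1],nums[7]; hi=6 → [4, 5, 4, 4, 5, 5, 5, 5]
nums[mid]=5>4: swap nums[1],nums[6]; hi=5 → [4, 5, 4, 4, 5, 5, 5, 5]
nums[mid]=5>4: swap nums[1],nums[5]; hi=4 → [4, 5, 4, 4, 5, 5, 5, 5]
nums[mid]=5>4: swap nums[1],nums[4]; hi=3 → [4, 5, 4, 4, 5, 5, 5, 5]
nums[mid]=5>4: swap nums[1],nums[3]; hi=2 → [4, 4, 4, 5, 5, 5, 5, 5]
nums[mid]=4=4: mid=2
nums[mid]=4=4: mid=3
end: lo=0, hi=2; nums = [4, 4, 4, 5, 5, 5, 5, 5]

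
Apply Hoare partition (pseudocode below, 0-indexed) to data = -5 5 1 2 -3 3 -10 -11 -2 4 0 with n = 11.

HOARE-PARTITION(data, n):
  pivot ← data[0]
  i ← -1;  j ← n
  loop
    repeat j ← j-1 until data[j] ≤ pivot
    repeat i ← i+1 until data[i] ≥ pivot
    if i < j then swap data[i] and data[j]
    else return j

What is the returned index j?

1

pivot=-5
j stops at 7 (-11), i stops at 0 (-5); swap ⇒ -11 5 1 2 -3 3 -10 -5 -2 4 0
j stops at 6 (-10), i stops at 1 (5); swap ⇒ -11 -10 1 2 -3 3 5 -5 -2 4 0
j stops at 1, i stops at 2; i≥j ⇒ return 1. data=-11 -10 1 2 -3 3 5 -5 -2 4 0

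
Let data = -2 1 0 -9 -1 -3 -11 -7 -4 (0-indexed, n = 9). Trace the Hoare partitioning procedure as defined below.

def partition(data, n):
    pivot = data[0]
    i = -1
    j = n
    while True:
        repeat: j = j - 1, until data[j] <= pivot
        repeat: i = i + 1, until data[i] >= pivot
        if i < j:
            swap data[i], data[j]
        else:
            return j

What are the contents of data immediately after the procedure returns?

pivot = data[0] = -2; i = -1, j = 9
j→8 (data[8]=-4≤-2), i→0 (data[0]=-2≥-2); i<j, swap → -4 1 0 -9 -1 -3 -11 -7 -2
j→7 (data[7]=-7≤-2), i→1 (data[1]=1≥-2); i<j, swap → -4 -7 0 -9 -1 -3 -11 1 -2
j→6 (data[6]=-11≤-2), i→2 (data[2]=0≥-2); i<j, swap → -4 -7 -11 -9 -1 -3 0 1 -2
j→5 (data[5]=-3≤-2), i→4 (data[4]=-1≥-2); i<j, swap → -4 -7 -11 -9 -3 -1 0 1 -2
j→4, i→5; i≥j, return j=4. data = -4 -7 -11 -9 -3 -1 0 1 -2

-4 -7 -11 -9 -3 -1 0 1 -2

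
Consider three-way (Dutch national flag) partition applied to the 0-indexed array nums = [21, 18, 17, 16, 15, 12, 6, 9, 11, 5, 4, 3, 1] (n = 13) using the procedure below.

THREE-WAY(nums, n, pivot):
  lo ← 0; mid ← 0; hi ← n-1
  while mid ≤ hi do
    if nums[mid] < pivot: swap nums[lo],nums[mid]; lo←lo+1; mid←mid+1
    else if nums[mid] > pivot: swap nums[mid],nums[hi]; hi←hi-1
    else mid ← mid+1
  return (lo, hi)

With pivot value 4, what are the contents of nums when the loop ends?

[1, 3, 4, 15, 12, 6, 9, 11, 5, 16, 17, 18, 21]

lo=0 mid=0 hi=12
21>4: swap(0,12), hi=11 ⇒ [1, 18, 17, 16, 15, 12, 6, 9, 11, 5, 4, 3, 21]
1<4: swap(0,0), lo=1 mid=1 ⇒ [1, 18, 17, 16, 15, 12, 6, 9, 11, 5, 4, 3, 21]
18>4: swap(1,11), hi=10 ⇒ [1, 3, 17, 16, 15, 12, 6, 9, 11, 5, 4, 18, 21]
3<4: swap(1,1), lo=2 mid=2 ⇒ [1, 3, 17, 16, 15, 12, 6, 9, 11, 5, 4, 18, 21]
17>4: swap(2,10), hi=9 ⇒ [1, 3, 4, 16, 15, 12, 6, 9, 11, 5, 17, 18, 21]
4=4: mid=3
16>4: swap(3,9), hi=8 ⇒ [1, 3, 4, 5, 15, 12, 6, 9, 11, 16, 17, 18, 21]
5>4: swap(3,8), hi=7 ⇒ [1, 3, 4, 11, 15, 12, 6, 9, 5, 16, 17, 18, 21]
11>4: swap(3,7), hi=6 ⇒ [1, 3, 4, 9, 15, 12, 6, 11, 5, 16, 17, 18, 21]
9>4: swap(3,6), hi=5 ⇒ [1, 3, 4, 6, 15, 12, 9, 11, 5, 16, 17, 18, 21]
6>4: swap(3,5), hi=4 ⇒ [1, 3, 4, 12, 15, 6, 9, 11, 5, 16, 17, 18, 21]
12>4: swap(3,4), hi=3 ⇒ [1, 3, 4, 15, 12, 6, 9, 11, 5, 16, 17, 18, 21]
15>4: swap(3,3), hi=2 ⇒ [1, 3, 4, 15, 12, 6, 9, 11, 5, 16, 17, 18, 21]
done. lo=2 hi=2; nums=[1, 3, 4, 15, 12, 6, 9, 11, 5, 16, 17, 18, 21]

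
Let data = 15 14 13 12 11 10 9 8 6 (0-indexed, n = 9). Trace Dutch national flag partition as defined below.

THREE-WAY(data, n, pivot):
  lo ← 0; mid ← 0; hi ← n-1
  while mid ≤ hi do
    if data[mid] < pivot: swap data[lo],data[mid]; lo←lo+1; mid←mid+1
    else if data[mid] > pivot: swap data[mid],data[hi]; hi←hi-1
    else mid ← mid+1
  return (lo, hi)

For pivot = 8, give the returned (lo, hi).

(1, 1)

lo=0 mid=0 hi=8
15>8: swap(0,8), hi=7 ⇒ 6 14 13 12 11 10 9 8 15
6<8: swap(0,0), lo=1 mid=1 ⇒ 6 14 13 12 11 10 9 8 15
14>8: swap(1,7), hi=6 ⇒ 6 8 13 12 11 10 9 14 15
8=8: mid=2
13>8: swap(2,6), hi=5 ⇒ 6 8 9 12 11 10 13 14 15
9>8: swap(2,5), hi=4 ⇒ 6 8 10 12 11 9 13 14 15
10>8: swap(2,4), hi=3 ⇒ 6 8 11 12 10 9 13 14 15
11>8: swap(2,3), hi=2 ⇒ 6 8 12 11 10 9 13 14 15
12>8: swap(2,2), hi=1 ⇒ 6 8 12 11 10 9 13 14 15
done. lo=1 hi=1; data=6 8 12 11 10 9 13 14 15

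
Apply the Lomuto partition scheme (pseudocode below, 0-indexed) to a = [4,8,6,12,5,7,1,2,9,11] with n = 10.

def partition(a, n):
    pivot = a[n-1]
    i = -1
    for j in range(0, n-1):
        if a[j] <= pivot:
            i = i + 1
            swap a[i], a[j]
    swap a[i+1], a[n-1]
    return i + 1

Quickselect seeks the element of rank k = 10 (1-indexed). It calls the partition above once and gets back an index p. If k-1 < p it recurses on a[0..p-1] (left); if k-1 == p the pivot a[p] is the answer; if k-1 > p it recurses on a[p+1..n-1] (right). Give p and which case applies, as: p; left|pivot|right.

pivot = a[9] = 11; i = -1
j=0: a[0]=4 ≤ 11 → i=0, swap a[0],a[0] (no change) → [4,8,6,12,5,7,1,2,9,11]
j=1: a[1]=8 ≤ 11 → i=1, swap a[1],a[1] (no change) → [4,8,6,12,5,7,1,2,9,11]
j=2: a[2]=6 ≤ 11 → i=2, swap a[2],a[2] (no change) → [4,8,6,12,5,7,1,2,9,11]
j=3: a[3]=12 > 11 → no swap
j=4: a[4]=5 ≤ 11 → i=3, swap a[3],a[4] → [4,8,6,5,12,7,1,2,9,11]
j=5: a[5]=7 ≤ 11 → i=4, swap a[4],a[5] → [4,8,6,5,7,12,1,2,9,11]
j=6: a[6]=1 ≤ 11 → i=5, swap a[5],a[6] → [4,8,6,5,7,1,12,2,9,11]
j=7: a[7]=2 ≤ 11 → i=6, swap a[6],a[7] → [4,8,6,5,7,1,2,12,9,11]
j=8: a[8]=9 ≤ 11 → i=7, swap a[7],a[8] → [4,8,6,5,7,1,2,9,12,11]
final swap a[8],a[9] → [4,8,6,5,7,1,2,9,11,12]; return 8
p = 8; k-1 = 9 > 8 ⇒ right

8; right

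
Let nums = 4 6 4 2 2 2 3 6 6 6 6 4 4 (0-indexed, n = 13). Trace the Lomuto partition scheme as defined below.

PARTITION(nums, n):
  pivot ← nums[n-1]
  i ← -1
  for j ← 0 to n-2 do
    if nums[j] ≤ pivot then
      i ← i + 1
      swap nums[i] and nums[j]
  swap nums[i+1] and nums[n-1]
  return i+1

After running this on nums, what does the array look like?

pivot = nums[12] = 4; i = -1
j=0: nums[0]=4 ≤ 4 → i=0, swap nums[0],nums[0] (no change) → 4 6 4 2 2 2 3 6 6 6 6 4 4
j=1: nums[1]=6 > 4 → no swap
j=2: nums[2]=4 ≤ 4 → i=1, swap nums[1],nums[2] → 4 4 6 2 2 2 3 6 6 6 6 4 4
j=3: nums[3]=2 ≤ 4 → i=2, swap nums[2],nums[3] → 4 4 2 6 2 2 3 6 6 6 6 4 4
j=4: nums[4]=2 ≤ 4 → i=3, swap nums[3],nums[4] → 4 4 2 2 6 2 3 6 6 6 6 4 4
j=5: nums[5]=2 ≤ 4 → i=4, swap nums[4],nums[5] → 4 4 2 2 2 6 3 6 6 6 6 4 4
j=6: nums[6]=3 ≤ 4 → i=5, swap nums[5],nums[6] → 4 4 2 2 2 3 6 6 6 6 6 4 4
j=7: nums[7]=6 > 4 → no swap
j=8: nums[8]=6 > 4 → no swap
j=9: nums[9]=6 > 4 → no swap
j=10: nums[10]=6 > 4 → no swap
j=11: nums[11]=4 ≤ 4 → i=6, swap nums[6],nums[11] → 4 4 2 2 2 3 4 6 6 6 6 6 4
final swap nums[7],nums[12] → 4 4 2 2 2 3 4 4 6 6 6 6 6; return 7

4 4 2 2 2 3 4 4 6 6 6 6 6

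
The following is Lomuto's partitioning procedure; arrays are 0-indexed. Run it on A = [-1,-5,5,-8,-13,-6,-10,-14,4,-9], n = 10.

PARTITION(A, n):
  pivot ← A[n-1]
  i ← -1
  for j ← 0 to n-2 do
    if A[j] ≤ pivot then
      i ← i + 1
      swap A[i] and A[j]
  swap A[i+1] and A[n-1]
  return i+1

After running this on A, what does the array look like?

[-13,-10,-14,-9,-1,-6,-5,5,4,-8]

pivot = A[9] = -9; i = -1
j=0: A[0]=-1 > -9 → no swap
j=1: A[1]=-5 > -9 → no swap
j=2: A[2]=5 > -9 → no swap
j=3: A[3]=-8 > -9 → no swap
j=4: A[4]=-13 ≤ -9 → i=0, swap A[0],A[4] → [-13,-5,5,-8,-1,-6,-10,-14,4,-9]
j=5: A[5]=-6 > -9 → no swap
j=6: A[6]=-10 ≤ -9 → i=1, swap A[1],A[6] → [-13,-10,5,-8,-1,-6,-5,-14,4,-9]
j=7: A[7]=-14 ≤ -9 → i=2, swap A[2],A[7] → [-13,-10,-14,-8,-1,-6,-5,5,4,-9]
j=8: A[8]=4 > -9 → no swap
final swap A[3],A[9] → [-13,-10,-14,-9,-1,-6,-5,5,4,-8]; return 3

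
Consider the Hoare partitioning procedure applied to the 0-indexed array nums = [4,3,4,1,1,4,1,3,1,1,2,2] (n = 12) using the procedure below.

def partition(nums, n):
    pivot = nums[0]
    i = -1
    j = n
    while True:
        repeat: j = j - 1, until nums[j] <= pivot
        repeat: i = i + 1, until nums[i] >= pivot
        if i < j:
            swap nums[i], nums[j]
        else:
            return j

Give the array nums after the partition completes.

pivot = nums[0] = 4; i = -1, j = 12
j→11 (nums[11]=2≤4), i→0 (nums[0]=4≥4); i<j, swap → [2,3,4,1,1,4,1,3,1,1,2,4]
j→10 (nums[10]=2≤4), i→2 (nums[2]=4≥4); i<j, swap → [2,3,2,1,1,4,1,3,1,1,4,4]
j→9 (nums[9]=1≤4), i→5 (nums[5]=4≥4); i<j, swap → [2,3,2,1,1,1,1,3,1,4,4,4]
j→8, i→9; i≥j, return j=8. nums = [2,3,2,1,1,1,1,3,1,4,4,4]

[2,3,2,1,1,1,1,3,1,4,4,4]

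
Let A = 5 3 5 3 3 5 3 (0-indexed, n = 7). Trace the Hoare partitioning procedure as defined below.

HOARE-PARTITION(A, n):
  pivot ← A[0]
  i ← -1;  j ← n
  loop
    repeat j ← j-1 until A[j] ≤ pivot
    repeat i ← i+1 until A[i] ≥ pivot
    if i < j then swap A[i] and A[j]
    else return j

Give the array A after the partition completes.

pivot = A[0] = 5; i = -1, j = 7
j→6 (A[6]=3≤5), i→0 (A[0]=5≥5); i<j, swap → 3 3 5 3 3 5 5
j→5 (A[5]=5≤5), i→2 (A[2]=5≥5); i<j, swap → 3 3 5 3 3 5 5
j→4, i→5; i≥j, return j=4. A = 3 3 5 3 3 5 5

3 3 5 3 3 5 5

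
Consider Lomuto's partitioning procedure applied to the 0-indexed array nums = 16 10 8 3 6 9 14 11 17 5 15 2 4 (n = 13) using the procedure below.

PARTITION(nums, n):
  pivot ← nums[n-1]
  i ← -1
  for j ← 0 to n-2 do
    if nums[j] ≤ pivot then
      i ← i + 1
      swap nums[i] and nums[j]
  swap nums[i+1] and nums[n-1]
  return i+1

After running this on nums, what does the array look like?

3 2 4 16 6 9 14 11 17 5 15 10 8

pivot = nums[12] = 4; i = -1
j=0: nums[0]=16 > 4 → no swap
j=1: nums[1]=10 > 4 → no swap
j=2: nums[2]=8 > 4 → no swap
j=3: nums[3]=3 ≤ 4 → i=0, swap nums[0],nums[3] → 3 10 8 16 6 9 14 11 17 5 15 2 4
j=4: nums[4]=6 > 4 → no swap
j=5: nums[5]=9 > 4 → no swap
j=6: nums[6]=14 > 4 → no swap
j=7: nums[7]=11 > 4 → no swap
j=8: nums[8]=17 > 4 → no swap
j=9: nums[9]=5 > 4 → no swap
j=10: nums[10]=15 > 4 → no swap
j=11: nums[11]=2 ≤ 4 → i=1, swap nums[1],nums[11] → 3 2 8 16 6 9 14 11 17 5 15 10 4
final swap nums[2],nums[12] → 3 2 4 16 6 9 14 11 17 5 15 10 8; return 2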